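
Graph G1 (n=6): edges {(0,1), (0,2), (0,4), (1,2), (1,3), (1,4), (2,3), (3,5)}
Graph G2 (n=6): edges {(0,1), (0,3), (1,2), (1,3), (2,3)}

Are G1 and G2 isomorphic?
No, not isomorphic

The graphs are NOT isomorphic.

Connected components of G1: 1 component(s) with vertex sets [[0, 1, 2, 3, 4, 5]], sizes [6].
Connected components of G2: 3 component(s) with vertex sets [[4], [5], [0, 1, 2, 3]], sizes [1, 1, 4].
The number of connected components (and the multiset of component sizes) is an isomorphism invariant — an isomorphism maps each component of G1 bijectively onto a component of G2. Since G1 has 1 component(s) and G2 has 3, they cannot be isomorphic.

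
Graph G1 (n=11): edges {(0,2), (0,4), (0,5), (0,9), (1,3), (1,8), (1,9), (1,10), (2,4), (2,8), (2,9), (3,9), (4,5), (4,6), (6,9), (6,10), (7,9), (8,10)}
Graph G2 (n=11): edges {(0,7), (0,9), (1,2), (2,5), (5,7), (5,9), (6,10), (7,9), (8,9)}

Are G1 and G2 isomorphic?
No, not isomorphic

The graphs are NOT isomorphic.

Connected components of G1: 1 component(s) with vertex sets [[0, 1, 2, 3, 4, 5, 6, 7, 8, 9, 10]], sizes [11].
Connected components of G2: 4 component(s) with vertex sets [[3], [4], [6, 10], [0, 1, 2, 5, 7, 8, 9]], sizes [1, 1, 2, 7].
The number of connected components (and the multiset of component sizes) is an isomorphism invariant — an isomorphism maps each component of G1 bijectively onto a component of G2. Since G1 has 1 component(s) and G2 has 4, they cannot be isomorphic.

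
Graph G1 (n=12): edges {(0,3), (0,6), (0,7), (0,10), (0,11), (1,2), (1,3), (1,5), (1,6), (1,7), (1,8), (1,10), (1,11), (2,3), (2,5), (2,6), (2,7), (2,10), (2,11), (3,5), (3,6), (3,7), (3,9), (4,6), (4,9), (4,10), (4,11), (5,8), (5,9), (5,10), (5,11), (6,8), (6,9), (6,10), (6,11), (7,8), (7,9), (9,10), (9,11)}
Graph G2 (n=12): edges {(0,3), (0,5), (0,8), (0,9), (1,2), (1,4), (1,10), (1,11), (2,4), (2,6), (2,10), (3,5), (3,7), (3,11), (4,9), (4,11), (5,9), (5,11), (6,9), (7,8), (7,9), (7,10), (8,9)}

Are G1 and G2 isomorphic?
No, not isomorphic

The graphs are NOT isomorphic.

Degrees in G1: deg(0)=5, deg(1)=8, deg(2)=7, deg(3)=7, deg(4)=4, deg(5)=7, deg(6)=9, deg(7)=6, deg(8)=4, deg(9)=7, deg(10)=7, deg(11)=7.
Sorted degree sequence of G1: [9, 8, 7, 7, 7, 7, 7, 7, 6, 5, 4, 4].
Degrees in G2: deg(0)=4, deg(1)=4, deg(2)=4, deg(3)=4, deg(4)=4, deg(5)=4, deg(6)=2, deg(7)=4, deg(8)=3, deg(9)=6, deg(10)=3, deg(11)=4.
Sorted degree sequence of G2: [6, 4, 4, 4, 4, 4, 4, 4, 4, 3, 3, 2].
The (sorted) degree sequence is an isomorphism invariant, so since G1 and G2 have different degree sequences they cannot be isomorphic.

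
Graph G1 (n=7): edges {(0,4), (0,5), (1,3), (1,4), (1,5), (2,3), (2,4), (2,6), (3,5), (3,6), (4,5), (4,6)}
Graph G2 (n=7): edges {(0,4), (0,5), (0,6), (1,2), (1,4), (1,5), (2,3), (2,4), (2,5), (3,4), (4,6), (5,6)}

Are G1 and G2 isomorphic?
Yes, isomorphic

The graphs are isomorphic.
One valid mapping φ: V(G1) → V(G2): 0→3, 1→1, 2→0, 3→5, 4→4, 5→2, 6→6

Verify φ preserves adjacency — for each edge of G1, its image is an edge of G2:
  (0,4) → (φ(0),φ(4)) = (3,4) ∈ E(G2) ✓
  (0,5) → (φ(0),φ(5)) = (2,3) ∈ E(G2) ✓
  (1,3) → (φ(1),φ(3)) = (1,5) ∈ E(G2) ✓
  (1,4) → (φ(1),φ(4)) = (1,4) ∈ E(G2) ✓
  (1,5) → (φ(1),φ(5)) = (1,2) ∈ E(G2) ✓
  (2,3) → (φ(2),φ(3)) = (0,5) ∈ E(G2) ✓
  (2,4) → (φ(2),φ(4)) = (0,4) ∈ E(G2) ✓
  (2,6) → (φ(2),φ(6)) = (0,6) ∈ E(G2) ✓
  (3,5) → (φ(3),φ(5)) = (2,5) ∈ E(G2) ✓
  (3,6) → (φ(3),φ(6)) = (5,6) ∈ E(G2) ✓
  (4,5) → (φ(4),φ(5)) = (2,4) ∈ E(G2) ✓
  (4,6) → (φ(4),φ(6)) = (4,6) ∈ E(G2) ✓
All 12 edges of G1 map to edges of G2, and |E(G1)| = |E(G2)| = 12, so φ is a bijection on edges as well as vertices. Hence G1 ≅ G2.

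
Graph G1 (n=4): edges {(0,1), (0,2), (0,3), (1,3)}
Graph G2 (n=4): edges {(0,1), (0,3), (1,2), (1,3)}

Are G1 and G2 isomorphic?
Yes, isomorphic

The graphs are isomorphic.
One valid mapping φ: V(G1) → V(G2): 0→1, 1→3, 2→2, 3→0

Verify φ preserves adjacency — for each edge of G1, its image is an edge of G2:
  (0,1) → (φ(0),φ(1)) = (1,3) ∈ E(G2) ✓
  (0,2) → (φ(0),φ(2)) = (1,2) ∈ E(G2) ✓
  (0,3) → (φ(0),φ(3)) = (0,1) ∈ E(G2) ✓
  (1,3) → (φ(1),φ(3)) = (0,3) ∈ E(G2) ✓
All 4 edges of G1 map to edges of G2, and |E(G1)| = |E(G2)| = 4, so φ is a bijection on edges as well as vertices. Hence G1 ≅ G2.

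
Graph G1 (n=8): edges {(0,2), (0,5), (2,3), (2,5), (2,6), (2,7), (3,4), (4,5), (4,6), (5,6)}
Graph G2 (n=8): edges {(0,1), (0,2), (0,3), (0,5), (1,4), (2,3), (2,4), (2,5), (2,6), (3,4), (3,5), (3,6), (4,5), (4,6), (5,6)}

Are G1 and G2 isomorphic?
No, not isomorphic

The graphs are NOT isomorphic.

Counting triangles (3-cliques): G1 has 3, G2 has 13.
Triangle count is an isomorphism invariant, so differing triangle counts rule out isomorphism.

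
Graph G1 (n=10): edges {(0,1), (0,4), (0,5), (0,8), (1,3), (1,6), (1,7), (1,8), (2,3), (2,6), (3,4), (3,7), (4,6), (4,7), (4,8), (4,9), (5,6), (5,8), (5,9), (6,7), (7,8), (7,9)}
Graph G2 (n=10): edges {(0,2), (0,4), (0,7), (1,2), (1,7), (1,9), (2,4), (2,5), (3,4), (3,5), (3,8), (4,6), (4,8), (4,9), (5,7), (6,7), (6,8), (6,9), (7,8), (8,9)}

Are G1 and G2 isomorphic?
No, not isomorphic

The graphs are NOT isomorphic.

Degrees in G1: deg(0)=4, deg(1)=5, deg(2)=2, deg(3)=4, deg(4)=6, deg(5)=4, deg(6)=5, deg(7)=6, deg(8)=5, deg(9)=3.
Sorted degree sequence of G1: [6, 6, 5, 5, 5, 4, 4, 4, 3, 2].
Degrees in G2: deg(0)=3, deg(1)=3, deg(2)=4, deg(3)=3, deg(4)=6, deg(5)=3, deg(6)=4, deg(7)=5, deg(8)=5, deg(9)=4.
Sorted degree sequence of G2: [6, 5, 5, 4, 4, 4, 3, 3, 3, 3].
The (sorted) degree sequence is an isomorphism invariant, so since G1 and G2 have different degree sequences they cannot be isomorphic.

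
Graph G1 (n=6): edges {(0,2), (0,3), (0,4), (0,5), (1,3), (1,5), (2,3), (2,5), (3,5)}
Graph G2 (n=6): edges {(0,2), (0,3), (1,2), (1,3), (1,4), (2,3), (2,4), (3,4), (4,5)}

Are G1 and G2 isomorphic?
Yes, isomorphic

The graphs are isomorphic.
One valid mapping φ: V(G1) → V(G2): 0→4, 1→0, 2→1, 3→2, 4→5, 5→3

Verify φ preserves adjacency — for each edge of G1, its image is an edge of G2:
  (0,2) → (φ(0),φ(2)) = (1,4) ∈ E(G2) ✓
  (0,3) → (φ(0),φ(3)) = (2,4) ∈ E(G2) ✓
  (0,4) → (φ(0),φ(4)) = (4,5) ∈ E(G2) ✓
  (0,5) → (φ(0),φ(5)) = (3,4) ∈ E(G2) ✓
  (1,3) → (φ(1),φ(3)) = (0,2) ∈ E(G2) ✓
  (1,5) → (φ(1),φ(5)) = (0,3) ∈ E(G2) ✓
  (2,3) → (φ(2),φ(3)) = (1,2) ∈ E(G2) ✓
  (2,5) → (φ(2),φ(5)) = (1,3) ∈ E(G2) ✓
  (3,5) → (φ(3),φ(5)) = (2,3) ∈ E(G2) ✓
All 9 edges of G1 map to edges of G2, and |E(G1)| = |E(G2)| = 9, so φ is a bijection on edges as well as vertices. Hence G1 ≅ G2.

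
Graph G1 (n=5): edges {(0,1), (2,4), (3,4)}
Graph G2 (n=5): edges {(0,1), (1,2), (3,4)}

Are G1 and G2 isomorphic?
Yes, isomorphic

The graphs are isomorphic.
One valid mapping φ: V(G1) → V(G2): 0→4, 1→3, 2→0, 3→2, 4→1

Verify φ preserves adjacency — for each edge of G1, its image is an edge of G2:
  (0,1) → (φ(0),φ(1)) = (3,4) ∈ E(G2) ✓
  (2,4) → (φ(2),φ(4)) = (0,1) ∈ E(G2) ✓
  (3,4) → (φ(3),φ(4)) = (1,2) ∈ E(G2) ✓
All 3 edges of G1 map to edges of G2, and |E(G1)| = |E(G2)| = 3, so φ is a bijection on edges as well as vertices. Hence G1 ≅ G2.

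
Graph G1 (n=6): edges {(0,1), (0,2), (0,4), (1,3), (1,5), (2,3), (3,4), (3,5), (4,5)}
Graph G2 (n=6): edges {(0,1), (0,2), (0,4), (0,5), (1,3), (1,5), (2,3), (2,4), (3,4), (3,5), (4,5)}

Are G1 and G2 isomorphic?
No, not isomorphic

The graphs are NOT isomorphic.

Counting edges: G1 has 9 edge(s); G2 has 11 edge(s).
Edge count is an isomorphism invariant (a bijection on vertices induces a bijection on edges), so differing edge counts rule out isomorphism.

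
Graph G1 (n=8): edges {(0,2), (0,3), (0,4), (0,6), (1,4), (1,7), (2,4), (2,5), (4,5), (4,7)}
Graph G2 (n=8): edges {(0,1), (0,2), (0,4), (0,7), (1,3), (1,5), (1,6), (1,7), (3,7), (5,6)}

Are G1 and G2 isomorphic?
Yes, isomorphic

The graphs are isomorphic.
One valid mapping φ: V(G1) → V(G2): 0→0, 1→5, 2→7, 3→2, 4→1, 5→3, 6→4, 7→6

Verify φ preserves adjacency — for each edge of G1, its image is an edge of G2:
  (0,2) → (φ(0),φ(2)) = (0,7) ∈ E(G2) ✓
  (0,3) → (φ(0),φ(3)) = (0,2) ∈ E(G2) ✓
  (0,4) → (φ(0),φ(4)) = (0,1) ∈ E(G2) ✓
  (0,6) → (φ(0),φ(6)) = (0,4) ∈ E(G2) ✓
  (1,4) → (φ(1),φ(4)) = (1,5) ∈ E(G2) ✓
  (1,7) → (φ(1),φ(7)) = (5,6) ∈ E(G2) ✓
  (2,4) → (φ(2),φ(4)) = (1,7) ∈ E(G2) ✓
  (2,5) → (φ(2),φ(5)) = (3,7) ∈ E(G2) ✓
  (4,5) → (φ(4),φ(5)) = (1,3) ∈ E(G2) ✓
  (4,7) → (φ(4),φ(7)) = (1,6) ∈ E(G2) ✓
All 10 edges of G1 map to edges of G2, and |E(G1)| = |E(G2)| = 10, so φ is a bijection on edges as well as vertices. Hence G1 ≅ G2.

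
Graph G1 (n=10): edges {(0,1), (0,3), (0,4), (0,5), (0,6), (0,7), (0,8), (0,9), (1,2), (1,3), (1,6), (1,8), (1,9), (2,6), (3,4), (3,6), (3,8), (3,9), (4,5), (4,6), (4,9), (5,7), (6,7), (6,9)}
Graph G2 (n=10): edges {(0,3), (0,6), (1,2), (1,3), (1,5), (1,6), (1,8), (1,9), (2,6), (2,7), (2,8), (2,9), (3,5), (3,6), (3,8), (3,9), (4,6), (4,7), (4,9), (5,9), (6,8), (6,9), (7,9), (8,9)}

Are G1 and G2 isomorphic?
Yes, isomorphic

The graphs are isomorphic.
One valid mapping φ: V(G1) → V(G2): 0→9, 1→3, 2→0, 3→1, 4→2, 5→7, 6→6, 7→4, 8→5, 9→8

Verify φ preserves adjacency — for each edge of G1, its image is an edge of G2:
  (0,1) → (φ(0),φ(1)) = (3,9) ∈ E(G2) ✓
  (0,3) → (φ(0),φ(3)) = (1,9) ∈ E(G2) ✓
  (0,4) → (φ(0),φ(4)) = (2,9) ∈ E(G2) ✓
  (0,5) → (φ(0),φ(5)) = (7,9) ∈ E(G2) ✓
  (0,6) → (φ(0),φ(6)) = (6,9) ∈ E(G2) ✓
  (0,7) → (φ(0),φ(7)) = (4,9) ∈ E(G2) ✓
  (0,8) → (φ(0),φ(8)) = (5,9) ∈ E(G2) ✓
  (0,9) → (φ(0),φ(9)) = (8,9) ∈ E(G2) ✓
  (1,2) → (φ(1),φ(2)) = (0,3) ∈ E(G2) ✓
  (1,3) → (φ(1),φ(3)) = (1,3) ∈ E(G2) ✓
  (1,6) → (φ(1),φ(6)) = (3,6) ∈ E(G2) ✓
  (1,8) → (φ(1),φ(8)) = (3,5) ∈ E(G2) ✓
  (1,9) → (φ(1),φ(9)) = (3,8) ∈ E(G2) ✓
  (2,6) → (φ(2),φ(6)) = (0,6) ∈ E(G2) ✓
  (3,4) → (φ(3),φ(4)) = (1,2) ∈ E(G2) ✓
  (3,6) → (φ(3),φ(6)) = (1,6) ∈ E(G2) ✓
  (3,8) → (φ(3),φ(8)) = (1,5) ∈ E(G2) ✓
  (3,9) → (φ(3),φ(9)) = (1,8) ∈ E(G2) ✓
  (4,5) → (φ(4),φ(5)) = (2,7) ∈ E(G2) ✓
  (4,6) → (φ(4),φ(6)) = (2,6) ∈ E(G2) ✓
  (4,9) → (φ(4),φ(9)) = (2,8) ∈ E(G2) ✓
  (5,7) → (φ(5),φ(7)) = (4,7) ∈ E(G2) ✓
  (6,7) → (φ(6),φ(7)) = (4,6) ∈ E(G2) ✓
  (6,9) → (φ(6),φ(9)) = (6,8) ∈ E(G2) ✓
All 24 edges of G1 map to edges of G2, and |E(G1)| = |E(G2)| = 24, so φ is a bijection on edges as well as vertices. Hence G1 ≅ G2.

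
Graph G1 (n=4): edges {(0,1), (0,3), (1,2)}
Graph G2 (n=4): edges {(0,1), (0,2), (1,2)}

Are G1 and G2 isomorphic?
No, not isomorphic

The graphs are NOT isomorphic.

Connected components of G1: 1 component(s) with vertex sets [[0, 1, 2, 3]], sizes [4].
Connected components of G2: 2 component(s) with vertex sets [[3], [0, 1, 2]], sizes [1, 3].
The number of connected components (and the multiset of component sizes) is an isomorphism invariant — an isomorphism maps each component of G1 bijectively onto a component of G2. Since G1 has 1 component(s) and G2 has 2, they cannot be isomorphic.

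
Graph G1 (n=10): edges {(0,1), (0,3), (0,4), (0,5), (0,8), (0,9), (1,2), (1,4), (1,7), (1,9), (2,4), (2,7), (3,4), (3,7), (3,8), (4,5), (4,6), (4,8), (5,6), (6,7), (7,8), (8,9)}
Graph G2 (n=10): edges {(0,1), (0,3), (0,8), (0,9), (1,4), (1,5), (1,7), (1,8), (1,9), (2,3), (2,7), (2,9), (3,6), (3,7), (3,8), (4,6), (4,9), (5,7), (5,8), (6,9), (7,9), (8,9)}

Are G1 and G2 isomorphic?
Yes, isomorphic

The graphs are isomorphic.
One valid mapping φ: V(G1) → V(G2): 0→1, 1→7, 2→2, 3→0, 4→9, 5→4, 6→6, 7→3, 8→8, 9→5

Verify φ preserves adjacency — for each edge of G1, its image is an edge of G2:
  (0,1) → (φ(0),φ(1)) = (1,7) ∈ E(G2) ✓
  (0,3) → (φ(0),φ(3)) = (0,1) ∈ E(G2) ✓
  (0,4) → (φ(0),φ(4)) = (1,9) ∈ E(G2) ✓
  (0,5) → (φ(0),φ(5)) = (1,4) ∈ E(G2) ✓
  (0,8) → (φ(0),φ(8)) = (1,8) ∈ E(G2) ✓
  (0,9) → (φ(0),φ(9)) = (1,5) ∈ E(G2) ✓
  (1,2) → (φ(1),φ(2)) = (2,7) ∈ E(G2) ✓
  (1,4) → (φ(1),φ(4)) = (7,9) ∈ E(G2) ✓
  (1,7) → (φ(1),φ(7)) = (3,7) ∈ E(G2) ✓
  (1,9) → (φ(1),φ(9)) = (5,7) ∈ E(G2) ✓
  (2,4) → (φ(2),φ(4)) = (2,9) ∈ E(G2) ✓
  (2,7) → (φ(2),φ(7)) = (2,3) ∈ E(G2) ✓
  (3,4) → (φ(3),φ(4)) = (0,9) ∈ E(G2) ✓
  (3,7) → (φ(3),φ(7)) = (0,3) ∈ E(G2) ✓
  (3,8) → (φ(3),φ(8)) = (0,8) ∈ E(G2) ✓
  (4,5) → (φ(4),φ(5)) = (4,9) ∈ E(G2) ✓
  (4,6) → (φ(4),φ(6)) = (6,9) ∈ E(G2) ✓
  (4,8) → (φ(4),φ(8)) = (8,9) ∈ E(G2) ✓
  (5,6) → (φ(5),φ(6)) = (4,6) ∈ E(G2) ✓
  (6,7) → (φ(6),φ(7)) = (3,6) ∈ E(G2) ✓
  (7,8) → (φ(7),φ(8)) = (3,8) ∈ E(G2) ✓
  (8,9) → (φ(8),φ(9)) = (5,8) ∈ E(G2) ✓
All 22 edges of G1 map to edges of G2, and |E(G1)| = |E(G2)| = 22, so φ is a bijection on edges as well as vertices. Hence G1 ≅ G2.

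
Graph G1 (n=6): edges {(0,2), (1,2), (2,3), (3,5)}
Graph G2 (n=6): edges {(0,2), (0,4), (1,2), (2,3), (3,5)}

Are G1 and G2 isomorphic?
No, not isomorphic

The graphs are NOT isomorphic.

Counting edges: G1 has 4 edge(s); G2 has 5 edge(s).
Edge count is an isomorphism invariant (a bijection on vertices induces a bijection on edges), so differing edge counts rule out isomorphism.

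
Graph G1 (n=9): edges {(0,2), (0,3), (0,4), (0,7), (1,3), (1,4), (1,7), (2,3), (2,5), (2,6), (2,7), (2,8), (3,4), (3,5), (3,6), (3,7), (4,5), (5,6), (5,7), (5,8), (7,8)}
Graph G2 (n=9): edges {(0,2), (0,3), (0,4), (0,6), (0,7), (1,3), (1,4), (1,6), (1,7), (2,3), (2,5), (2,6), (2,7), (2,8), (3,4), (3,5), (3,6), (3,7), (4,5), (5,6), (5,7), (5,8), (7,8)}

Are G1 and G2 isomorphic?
No, not isomorphic

The graphs are NOT isomorphic.

Counting edges: G1 has 21 edge(s); G2 has 23 edge(s).
Edge count is an isomorphism invariant (a bijection on vertices induces a bijection on edges), so differing edge counts rule out isomorphism.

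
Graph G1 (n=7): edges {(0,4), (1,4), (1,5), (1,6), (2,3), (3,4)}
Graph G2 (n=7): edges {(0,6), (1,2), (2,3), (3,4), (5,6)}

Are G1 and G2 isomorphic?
No, not isomorphic

The graphs are NOT isomorphic.

Connected components of G1: 1 component(s) with vertex sets [[0, 1, 2, 3, 4, 5, 6]], sizes [7].
Connected components of G2: 2 component(s) with vertex sets [[0, 5, 6], [1, 2, 3, 4]], sizes [3, 4].
The number of connected components (and the multiset of component sizes) is an isomorphism invariant — an isomorphism maps each component of G1 bijectively onto a component of G2. Since G1 has 1 component(s) and G2 has 2, they cannot be isomorphic.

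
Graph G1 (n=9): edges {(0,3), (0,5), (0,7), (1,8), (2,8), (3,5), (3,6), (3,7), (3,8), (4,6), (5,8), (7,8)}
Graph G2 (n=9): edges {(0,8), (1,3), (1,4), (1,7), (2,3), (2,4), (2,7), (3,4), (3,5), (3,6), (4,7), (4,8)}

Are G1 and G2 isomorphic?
Yes, isomorphic

The graphs are isomorphic.
One valid mapping φ: V(G1) → V(G2): 0→7, 1→6, 2→5, 3→4, 4→0, 5→1, 6→8, 7→2, 8→3

Verify φ preserves adjacency — for each edge of G1, its image is an edge of G2:
  (0,3) → (φ(0),φ(3)) = (4,7) ∈ E(G2) ✓
  (0,5) → (φ(0),φ(5)) = (1,7) ∈ E(G2) ✓
  (0,7) → (φ(0),φ(7)) = (2,7) ∈ E(G2) ✓
  (1,8) → (φ(1),φ(8)) = (3,6) ∈ E(G2) ✓
  (2,8) → (φ(2),φ(8)) = (3,5) ∈ E(G2) ✓
  (3,5) → (φ(3),φ(5)) = (1,4) ∈ E(G2) ✓
  (3,6) → (φ(3),φ(6)) = (4,8) ∈ E(G2) ✓
  (3,7) → (φ(3),φ(7)) = (2,4) ∈ E(G2) ✓
  (3,8) → (φ(3),φ(8)) = (3,4) ∈ E(G2) ✓
  (4,6) → (φ(4),φ(6)) = (0,8) ∈ E(G2) ✓
  (5,8) → (φ(5),φ(8)) = (1,3) ∈ E(G2) ✓
  (7,8) → (φ(7),φ(8)) = (2,3) ∈ E(G2) ✓
All 12 edges of G1 map to edges of G2, and |E(G1)| = |E(G2)| = 12, so φ is a bijection on edges as well as vertices. Hence G1 ≅ G2.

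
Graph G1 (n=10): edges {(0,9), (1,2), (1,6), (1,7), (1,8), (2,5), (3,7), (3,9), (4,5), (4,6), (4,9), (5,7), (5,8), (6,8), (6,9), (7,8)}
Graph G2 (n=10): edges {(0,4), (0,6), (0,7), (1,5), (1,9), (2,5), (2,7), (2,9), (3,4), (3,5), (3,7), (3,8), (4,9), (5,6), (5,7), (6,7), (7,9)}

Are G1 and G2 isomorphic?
No, not isomorphic

The graphs are NOT isomorphic.

Degrees in G1: deg(0)=1, deg(1)=4, deg(2)=2, deg(3)=2, deg(4)=3, deg(5)=4, deg(6)=4, deg(7)=4, deg(8)=4, deg(9)=4.
Sorted degree sequence of G1: [4, 4, 4, 4, 4, 4, 3, 2, 2, 1].
Degrees in G2: deg(0)=3, deg(1)=2, deg(2)=3, deg(3)=4, deg(4)=3, deg(5)=5, deg(6)=3, deg(7)=6, deg(8)=1, deg(9)=4.
Sorted degree sequence of G2: [6, 5, 4, 4, 3, 3, 3, 3, 2, 1].
The (sorted) degree sequence is an isomorphism invariant, so since G1 and G2 have different degree sequences they cannot be isomorphic.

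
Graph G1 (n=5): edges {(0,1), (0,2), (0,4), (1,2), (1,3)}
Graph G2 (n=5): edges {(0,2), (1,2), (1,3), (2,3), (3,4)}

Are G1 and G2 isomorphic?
Yes, isomorphic

The graphs are isomorphic.
One valid mapping φ: V(G1) → V(G2): 0→3, 1→2, 2→1, 3→0, 4→4

Verify φ preserves adjacency — for each edge of G1, its image is an edge of G2:
  (0,1) → (φ(0),φ(1)) = (2,3) ∈ E(G2) ✓
  (0,2) → (φ(0),φ(2)) = (1,3) ∈ E(G2) ✓
  (0,4) → (φ(0),φ(4)) = (3,4) ∈ E(G2) ✓
  (1,2) → (φ(1),φ(2)) = (1,2) ∈ E(G2) ✓
  (1,3) → (φ(1),φ(3)) = (0,2) ∈ E(G2) ✓
All 5 edges of G1 map to edges of G2, and |E(G1)| = |E(G2)| = 5, so φ is a bijection on edges as well as vertices. Hence G1 ≅ G2.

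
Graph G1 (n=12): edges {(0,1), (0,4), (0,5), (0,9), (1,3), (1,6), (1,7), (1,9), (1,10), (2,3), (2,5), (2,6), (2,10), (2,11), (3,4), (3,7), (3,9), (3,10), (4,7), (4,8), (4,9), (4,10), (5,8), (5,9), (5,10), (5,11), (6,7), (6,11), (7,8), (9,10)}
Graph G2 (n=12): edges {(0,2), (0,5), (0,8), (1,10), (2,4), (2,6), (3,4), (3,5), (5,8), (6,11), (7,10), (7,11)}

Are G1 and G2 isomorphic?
No, not isomorphic

The graphs are NOT isomorphic.

Connected components of G1: 1 component(s) with vertex sets [[0, 1, 2, 3, 4, 5, 6, 7, 8, 9, 10, 11]], sizes [12].
Connected components of G2: 2 component(s) with vertex sets [[9], [0, 1, 2, 3, 4, 5, 6, 7, 8, 10, 11]], sizes [1, 11].
The number of connected components (and the multiset of component sizes) is an isomorphism invariant — an isomorphism maps each component of G1 bijectively onto a component of G2. Since G1 has 1 component(s) and G2 has 2, they cannot be isomorphic.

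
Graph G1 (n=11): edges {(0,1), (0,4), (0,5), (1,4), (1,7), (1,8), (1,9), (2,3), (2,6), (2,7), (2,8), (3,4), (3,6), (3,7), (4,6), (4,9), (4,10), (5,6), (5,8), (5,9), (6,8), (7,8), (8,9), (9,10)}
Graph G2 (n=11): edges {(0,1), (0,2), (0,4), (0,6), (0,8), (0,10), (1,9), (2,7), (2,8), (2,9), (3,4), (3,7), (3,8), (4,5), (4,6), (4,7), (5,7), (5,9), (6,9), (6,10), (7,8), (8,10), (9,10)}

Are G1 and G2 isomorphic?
No, not isomorphic

The graphs are NOT isomorphic.

Degrees in G1: deg(0)=3, deg(1)=5, deg(2)=4, deg(3)=4, deg(4)=6, deg(5)=4, deg(6)=5, deg(7)=4, deg(8)=6, deg(9)=5, deg(10)=2.
Sorted degree sequence of G1: [6, 6, 5, 5, 5, 4, 4, 4, 4, 3, 2].
Degrees in G2: deg(0)=6, deg(1)=2, deg(2)=4, deg(3)=3, deg(4)=5, deg(5)=3, deg(6)=4, deg(7)=5, deg(8)=5, deg(9)=5, deg(10)=4.
Sorted degree sequence of G2: [6, 5, 5, 5, 5, 4, 4, 4, 3, 3, 2].
The (sorted) degree sequence is an isomorphism invariant, so since G1 and G2 have different degree sequences they cannot be isomorphic.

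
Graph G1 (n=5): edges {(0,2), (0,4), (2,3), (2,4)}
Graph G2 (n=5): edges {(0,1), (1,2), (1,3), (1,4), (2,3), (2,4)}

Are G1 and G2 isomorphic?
No, not isomorphic

The graphs are NOT isomorphic.

Degrees in G1: deg(0)=2, deg(1)=0, deg(2)=3, deg(3)=1, deg(4)=2.
Sorted degree sequence of G1: [3, 2, 2, 1, 0].
Degrees in G2: deg(0)=1, deg(1)=4, deg(2)=3, deg(3)=2, deg(4)=2.
Sorted degree sequence of G2: [4, 3, 2, 2, 1].
The (sorted) degree sequence is an isomorphism invariant, so since G1 and G2 have different degree sequences they cannot be isomorphic.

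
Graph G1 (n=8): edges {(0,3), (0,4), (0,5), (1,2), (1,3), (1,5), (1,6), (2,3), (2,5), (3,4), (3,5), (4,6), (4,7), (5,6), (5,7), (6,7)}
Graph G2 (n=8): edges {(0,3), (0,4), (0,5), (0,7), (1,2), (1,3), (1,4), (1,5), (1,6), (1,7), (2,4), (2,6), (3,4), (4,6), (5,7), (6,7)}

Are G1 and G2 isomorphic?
Yes, isomorphic

The graphs are isomorphic.
One valid mapping φ: V(G1) → V(G2): 0→3, 1→6, 2→2, 3→4, 4→0, 5→1, 6→7, 7→5

Verify φ preserves adjacency — for each edge of G1, its image is an edge of G2:
  (0,3) → (φ(0),φ(3)) = (3,4) ∈ E(G2) ✓
  (0,4) → (φ(0),φ(4)) = (0,3) ∈ E(G2) ✓
  (0,5) → (φ(0),φ(5)) = (1,3) ∈ E(G2) ✓
  (1,2) → (φ(1),φ(2)) = (2,6) ∈ E(G2) ✓
  (1,3) → (φ(1),φ(3)) = (4,6) ∈ E(G2) ✓
  (1,5) → (φ(1),φ(5)) = (1,6) ∈ E(G2) ✓
  (1,6) → (φ(1),φ(6)) = (6,7) ∈ E(G2) ✓
  (2,3) → (φ(2),φ(3)) = (2,4) ∈ E(G2) ✓
  (2,5) → (φ(2),φ(5)) = (1,2) ∈ E(G2) ✓
  (3,4) → (φ(3),φ(4)) = (0,4) ∈ E(G2) ✓
  (3,5) → (φ(3),φ(5)) = (1,4) ∈ E(G2) ✓
  (4,6) → (φ(4),φ(6)) = (0,7) ∈ E(G2) ✓
  (4,7) → (φ(4),φ(7)) = (0,5) ∈ E(G2) ✓
  (5,6) → (φ(5),φ(6)) = (1,7) ∈ E(G2) ✓
  (5,7) → (φ(5),φ(7)) = (1,5) ∈ E(G2) ✓
  (6,7) → (φ(6),φ(7)) = (5,7) ∈ E(G2) ✓
All 16 edges of G1 map to edges of G2, and |E(G1)| = |E(G2)| = 16, so φ is a bijection on edges as well as vertices. Hence G1 ≅ G2.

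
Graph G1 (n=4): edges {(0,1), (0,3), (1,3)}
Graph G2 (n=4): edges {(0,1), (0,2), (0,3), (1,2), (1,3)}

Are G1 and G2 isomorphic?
No, not isomorphic

The graphs are NOT isomorphic.

Counting edges: G1 has 3 edge(s); G2 has 5 edge(s).
Edge count is an isomorphism invariant (a bijection on vertices induces a bijection on edges), so differing edge counts rule out isomorphism.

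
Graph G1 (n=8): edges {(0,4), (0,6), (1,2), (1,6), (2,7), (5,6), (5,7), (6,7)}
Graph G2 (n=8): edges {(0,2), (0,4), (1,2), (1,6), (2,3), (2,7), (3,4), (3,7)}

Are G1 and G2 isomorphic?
Yes, isomorphic

The graphs are isomorphic.
One valid mapping φ: V(G1) → V(G2): 0→1, 1→0, 2→4, 3→5, 4→6, 5→7, 6→2, 7→3

Verify φ preserves adjacency — for each edge of G1, its image is an edge of G2:
  (0,4) → (φ(0),φ(4)) = (1,6) ∈ E(G2) ✓
  (0,6) → (φ(0),φ(6)) = (1,2) ∈ E(G2) ✓
  (1,2) → (φ(1),φ(2)) = (0,4) ∈ E(G2) ✓
  (1,6) → (φ(1),φ(6)) = (0,2) ∈ E(G2) ✓
  (2,7) → (φ(2),φ(7)) = (3,4) ∈ E(G2) ✓
  (5,6) → (φ(5),φ(6)) = (2,7) ∈ E(G2) ✓
  (5,7) → (φ(5),φ(7)) = (3,7) ∈ E(G2) ✓
  (6,7) → (φ(6),φ(7)) = (2,3) ∈ E(G2) ✓
All 8 edges of G1 map to edges of G2, and |E(G1)| = |E(G2)| = 8, so φ is a bijection on edges as well as vertices. Hence G1 ≅ G2.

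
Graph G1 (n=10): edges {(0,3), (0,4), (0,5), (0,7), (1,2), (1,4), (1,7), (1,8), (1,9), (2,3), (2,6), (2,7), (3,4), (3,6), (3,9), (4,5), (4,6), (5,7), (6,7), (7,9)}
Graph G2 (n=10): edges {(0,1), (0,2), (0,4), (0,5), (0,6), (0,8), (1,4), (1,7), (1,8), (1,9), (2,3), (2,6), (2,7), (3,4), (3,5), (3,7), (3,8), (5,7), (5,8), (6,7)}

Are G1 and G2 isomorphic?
Yes, isomorphic

The graphs are isomorphic.
One valid mapping φ: V(G1) → V(G2): 0→2, 1→1, 2→8, 3→3, 4→7, 5→6, 6→5, 7→0, 8→9, 9→4

Verify φ preserves adjacency — for each edge of G1, its image is an edge of G2:
  (0,3) → (φ(0),φ(3)) = (2,3) ∈ E(G2) ✓
  (0,4) → (φ(0),φ(4)) = (2,7) ∈ E(G2) ✓
  (0,5) → (φ(0),φ(5)) = (2,6) ∈ E(G2) ✓
  (0,7) → (φ(0),φ(7)) = (0,2) ∈ E(G2) ✓
  (1,2) → (φ(1),φ(2)) = (1,8) ∈ E(G2) ✓
  (1,4) → (φ(1),φ(4)) = (1,7) ∈ E(G2) ✓
  (1,7) → (φ(1),φ(7)) = (0,1) ∈ E(G2) ✓
  (1,8) → (φ(1),φ(8)) = (1,9) ∈ E(G2) ✓
  (1,9) → (φ(1),φ(9)) = (1,4) ∈ E(G2) ✓
  (2,3) → (φ(2),φ(3)) = (3,8) ∈ E(G2) ✓
  (2,6) → (φ(2),φ(6)) = (5,8) ∈ E(G2) ✓
  (2,7) → (φ(2),φ(7)) = (0,8) ∈ E(G2) ✓
  (3,4) → (φ(3),φ(4)) = (3,7) ∈ E(G2) ✓
  (3,6) → (φ(3),φ(6)) = (3,5) ∈ E(G2) ✓
  (3,9) → (φ(3),φ(9)) = (3,4) ∈ E(G2) ✓
  (4,5) → (φ(4),φ(5)) = (6,7) ∈ E(G2) ✓
  (4,6) → (φ(4),φ(6)) = (5,7) ∈ E(G2) ✓
  (5,7) → (φ(5),φ(7)) = (0,6) ∈ E(G2) ✓
  (6,7) → (φ(6),φ(7)) = (0,5) ∈ E(G2) ✓
  (7,9) → (φ(7),φ(9)) = (0,4) ∈ E(G2) ✓
All 20 edges of G1 map to edges of G2, and |E(G1)| = |E(G2)| = 20, so φ is a bijection on edges as well as vertices. Hence G1 ≅ G2.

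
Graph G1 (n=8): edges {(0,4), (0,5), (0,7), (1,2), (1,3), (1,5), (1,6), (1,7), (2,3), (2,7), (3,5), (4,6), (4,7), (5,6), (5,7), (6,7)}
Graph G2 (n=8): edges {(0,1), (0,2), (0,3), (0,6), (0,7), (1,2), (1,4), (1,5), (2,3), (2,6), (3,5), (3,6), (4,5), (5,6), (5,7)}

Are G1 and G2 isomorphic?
No, not isomorphic

The graphs are NOT isomorphic.

Counting triangles (3-cliques): G1 has 10, G2 has 7.
Triangle count is an isomorphism invariant, so differing triangle counts rule out isomorphism.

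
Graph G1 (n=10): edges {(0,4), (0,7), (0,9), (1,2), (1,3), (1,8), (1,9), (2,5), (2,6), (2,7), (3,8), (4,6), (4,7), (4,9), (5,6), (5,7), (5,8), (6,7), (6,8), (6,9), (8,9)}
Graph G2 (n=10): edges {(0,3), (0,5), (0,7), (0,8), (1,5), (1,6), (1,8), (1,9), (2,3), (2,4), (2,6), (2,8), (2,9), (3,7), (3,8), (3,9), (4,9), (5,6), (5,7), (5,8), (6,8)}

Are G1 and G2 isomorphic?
Yes, isomorphic

The graphs are isomorphic.
One valid mapping φ: V(G1) → V(G2): 0→7, 1→9, 2→1, 3→4, 4→0, 5→6, 6→8, 7→5, 8→2, 9→3

Verify φ preserves adjacency — for each edge of G1, its image is an edge of G2:
  (0,4) → (φ(0),φ(4)) = (0,7) ∈ E(G2) ✓
  (0,7) → (φ(0),φ(7)) = (5,7) ∈ E(G2) ✓
  (0,9) → (φ(0),φ(9)) = (3,7) ∈ E(G2) ✓
  (1,2) → (φ(1),φ(2)) = (1,9) ∈ E(G2) ✓
  (1,3) → (φ(1),φ(3)) = (4,9) ∈ E(G2) ✓
  (1,8) → (φ(1),φ(8)) = (2,9) ∈ E(G2) ✓
  (1,9) → (φ(1),φ(9)) = (3,9) ∈ E(G2) ✓
  (2,5) → (φ(2),φ(5)) = (1,6) ∈ E(G2) ✓
  (2,6) → (φ(2),φ(6)) = (1,8) ∈ E(G2) ✓
  (2,7) → (φ(2),φ(7)) = (1,5) ∈ E(G2) ✓
  (3,8) → (φ(3),φ(8)) = (2,4) ∈ E(G2) ✓
  (4,6) → (φ(4),φ(6)) = (0,8) ∈ E(G2) ✓
  (4,7) → (φ(4),φ(7)) = (0,5) ∈ E(G2) ✓
  (4,9) → (φ(4),φ(9)) = (0,3) ∈ E(G2) ✓
  (5,6) → (φ(5),φ(6)) = (6,8) ∈ E(G2) ✓
  (5,7) → (φ(5),φ(7)) = (5,6) ∈ E(G2) ✓
  (5,8) → (φ(5),φ(8)) = (2,6) ∈ E(G2) ✓
  (6,7) → (φ(6),φ(7)) = (5,8) ∈ E(G2) ✓
  (6,8) → (φ(6),φ(8)) = (2,8) ∈ E(G2) ✓
  (6,9) → (φ(6),φ(9)) = (3,8) ∈ E(G2) ✓
  (8,9) → (φ(8),φ(9)) = (2,3) ∈ E(G2) ✓
All 21 edges of G1 map to edges of G2, and |E(G1)| = |E(G2)| = 21, so φ is a bijection on edges as well as vertices. Hence G1 ≅ G2.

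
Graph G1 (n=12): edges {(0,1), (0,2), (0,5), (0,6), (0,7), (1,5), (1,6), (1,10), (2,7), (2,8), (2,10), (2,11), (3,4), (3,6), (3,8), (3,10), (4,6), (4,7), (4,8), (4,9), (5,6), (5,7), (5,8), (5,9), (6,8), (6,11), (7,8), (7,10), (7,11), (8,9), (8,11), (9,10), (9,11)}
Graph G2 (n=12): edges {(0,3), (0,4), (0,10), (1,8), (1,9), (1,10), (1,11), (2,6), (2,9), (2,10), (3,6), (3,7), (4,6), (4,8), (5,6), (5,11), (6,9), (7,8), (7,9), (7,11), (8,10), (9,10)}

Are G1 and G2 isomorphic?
No, not isomorphic

The graphs are NOT isomorphic.

Degrees in G1: deg(0)=5, deg(1)=4, deg(2)=5, deg(3)=4, deg(4)=5, deg(5)=6, deg(6)=7, deg(7)=7, deg(8)=8, deg(9)=5, deg(10)=5, deg(11)=5.
Sorted degree sequence of G1: [8, 7, 7, 6, 5, 5, 5, 5, 5, 5, 4, 4].
Degrees in G2: deg(0)=3, deg(1)=4, deg(2)=3, deg(3)=3, deg(4)=3, deg(5)=2, deg(6)=5, deg(7)=4, deg(8)=4, deg(9)=5, deg(10)=5, deg(11)=3.
Sorted degree sequence of G2: [5, 5, 5, 4, 4, 4, 3, 3, 3, 3, 3, 2].
The (sorted) degree sequence is an isomorphism invariant, so since G1 and G2 have different degree sequences they cannot be isomorphic.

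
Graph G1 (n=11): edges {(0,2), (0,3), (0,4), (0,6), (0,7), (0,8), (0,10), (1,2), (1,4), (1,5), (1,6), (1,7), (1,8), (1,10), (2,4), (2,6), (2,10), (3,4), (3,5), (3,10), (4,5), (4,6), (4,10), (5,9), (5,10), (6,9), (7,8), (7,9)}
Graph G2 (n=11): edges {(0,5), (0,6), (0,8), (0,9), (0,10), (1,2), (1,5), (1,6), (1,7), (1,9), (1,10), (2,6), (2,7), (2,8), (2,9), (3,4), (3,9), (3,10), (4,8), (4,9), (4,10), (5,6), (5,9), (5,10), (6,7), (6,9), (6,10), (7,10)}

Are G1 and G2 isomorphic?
Yes, isomorphic

The graphs are isomorphic.
One valid mapping φ: V(G1) → V(G2): 0→10, 1→9, 2→5, 3→7, 4→6, 5→2, 6→0, 7→4, 8→3, 9→8, 10→1

Verify φ preserves adjacency — for each edge of G1, its image is an edge of G2:
  (0,2) → (φ(0),φ(2)) = (5,10) ∈ E(G2) ✓
  (0,3) → (φ(0),φ(3)) = (7,10) ∈ E(G2) ✓
  (0,4) → (φ(0),φ(4)) = (6,10) ∈ E(G2) ✓
  (0,6) → (φ(0),φ(6)) = (0,10) ∈ E(G2) ✓
  (0,7) → (φ(0),φ(7)) = (4,10) ∈ E(G2) ✓
  (0,8) → (φ(0),φ(8)) = (3,10) ∈ E(G2) ✓
  (0,10) → (φ(0),φ(10)) = (1,10) ∈ E(G2) ✓
  (1,2) → (φ(1),φ(2)) = (5,9) ∈ E(G2) ✓
  (1,4) → (φ(1),φ(4)) = (6,9) ∈ E(G2) ✓
  (1,5) → (φ(1),φ(5)) = (2,9) ∈ E(G2) ✓
  (1,6) → (φ(1),φ(6)) = (0,9) ∈ E(G2) ✓
  (1,7) → (φ(1),φ(7)) = (4,9) ∈ E(G2) ✓
  (1,8) → (φ(1),φ(8)) = (3,9) ∈ E(G2) ✓
  (1,10) → (φ(1),φ(10)) = (1,9) ∈ E(G2) ✓
  (2,4) → (φ(2),φ(4)) = (5,6) ∈ E(G2) ✓
  (2,6) → (φ(2),φ(6)) = (0,5) ∈ E(G2) ✓
  (2,10) → (φ(2),φ(10)) = (1,5) ∈ E(G2) ✓
  (3,4) → (φ(3),φ(4)) = (6,7) ∈ E(G2) ✓
  (3,5) → (φ(3),φ(5)) = (2,7) ∈ E(G2) ✓
  (3,10) → (φ(3),φ(10)) = (1,7) ∈ E(G2) ✓
  (4,5) → (φ(4),φ(5)) = (2,6) ∈ E(G2) ✓
  (4,6) → (φ(4),φ(6)) = (0,6) ∈ E(G2) ✓
  (4,10) → (φ(4),φ(10)) = (1,6) ∈ E(G2) ✓
  (5,9) → (φ(5),φ(9)) = (2,8) ∈ E(G2) ✓
  (5,10) → (φ(5),φ(10)) = (1,2) ∈ E(G2) ✓
  (6,9) → (φ(6),φ(9)) = (0,8) ∈ E(G2) ✓
  (7,8) → (φ(7),φ(8)) = (3,4) ∈ E(G2) ✓
  (7,9) → (φ(7),φ(9)) = (4,8) ∈ E(G2) ✓
All 28 edges of G1 map to edges of G2, and |E(G1)| = |E(G2)| = 28, so φ is a bijection on edges as well as vertices. Hence G1 ≅ G2.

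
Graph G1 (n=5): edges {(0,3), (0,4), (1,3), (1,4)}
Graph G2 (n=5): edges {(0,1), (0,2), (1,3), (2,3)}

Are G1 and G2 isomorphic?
Yes, isomorphic

The graphs are isomorphic.
One valid mapping φ: V(G1) → V(G2): 0→3, 1→0, 2→4, 3→2, 4→1

Verify φ preserves adjacency — for each edge of G1, its image is an edge of G2:
  (0,3) → (φ(0),φ(3)) = (2,3) ∈ E(G2) ✓
  (0,4) → (φ(0),φ(4)) = (1,3) ∈ E(G2) ✓
  (1,3) → (φ(1),φ(3)) = (0,2) ∈ E(G2) ✓
  (1,4) → (φ(1),φ(4)) = (0,1) ∈ E(G2) ✓
All 4 edges of G1 map to edges of G2, and |E(G1)| = |E(G2)| = 4, so φ is a bijection on edges as well as vertices. Hence G1 ≅ G2.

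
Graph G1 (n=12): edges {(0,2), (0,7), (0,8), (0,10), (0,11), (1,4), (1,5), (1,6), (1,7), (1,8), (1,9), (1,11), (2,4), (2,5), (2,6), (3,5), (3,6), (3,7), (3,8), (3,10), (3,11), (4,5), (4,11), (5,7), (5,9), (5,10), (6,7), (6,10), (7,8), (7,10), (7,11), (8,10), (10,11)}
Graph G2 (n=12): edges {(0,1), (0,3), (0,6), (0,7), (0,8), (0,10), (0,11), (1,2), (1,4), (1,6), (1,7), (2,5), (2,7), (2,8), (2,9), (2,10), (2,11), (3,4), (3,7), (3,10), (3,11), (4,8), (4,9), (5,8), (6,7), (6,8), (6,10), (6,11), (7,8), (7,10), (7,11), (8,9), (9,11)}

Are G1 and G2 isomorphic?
Yes, isomorphic

The graphs are isomorphic.
One valid mapping φ: V(G1) → V(G2): 0→3, 1→2, 2→4, 3→6, 4→9, 5→8, 6→1, 7→7, 8→10, 9→5, 10→0, 11→11

Verify φ preserves adjacency — for each edge of G1, its image is an edge of G2:
  (0,2) → (φ(0),φ(2)) = (3,4) ∈ E(G2) ✓
  (0,7) → (φ(0),φ(7)) = (3,7) ∈ E(G2) ✓
  (0,8) → (φ(0),φ(8)) = (3,10) ∈ E(G2) ✓
  (0,10) → (φ(0),φ(10)) = (0,3) ∈ E(G2) ✓
  (0,11) → (φ(0),φ(11)) = (3,11) ∈ E(G2) ✓
  (1,4) → (φ(1),φ(4)) = (2,9) ∈ E(G2) ✓
  (1,5) → (φ(1),φ(5)) = (2,8) ∈ E(G2) ✓
  (1,6) → (φ(1),φ(6)) = (1,2) ∈ E(G2) ✓
  (1,7) → (φ(1),φ(7)) = (2,7) ∈ E(G2) ✓
  (1,8) → (φ(1),φ(8)) = (2,10) ∈ E(G2) ✓
  (1,9) → (φ(1),φ(9)) = (2,5) ∈ E(G2) ✓
  (1,11) → (φ(1),φ(11)) = (2,11) ∈ E(G2) ✓
  (2,4) → (φ(2),φ(4)) = (4,9) ∈ E(G2) ✓
  (2,5) → (φ(2),φ(5)) = (4,8) ∈ E(G2) ✓
  (2,6) → (φ(2),φ(6)) = (1,4) ∈ E(G2) ✓
  (3,5) → (φ(3),φ(5)) = (6,8) ∈ E(G2) ✓
  (3,6) → (φ(3),φ(6)) = (1,6) ∈ E(G2) ✓
  (3,7) → (φ(3),φ(7)) = (6,7) ∈ E(G2) ✓
  (3,8) → (φ(3),φ(8)) = (6,10) ∈ E(G2) ✓
  (3,10) → (φ(3),φ(10)) = (0,6) ∈ E(G2) ✓
  (3,11) → (φ(3),φ(11)) = (6,11) ∈ E(G2) ✓
  (4,5) → (φ(4),φ(5)) = (8,9) ∈ E(G2) ✓
  (4,11) → (φ(4),φ(11)) = (9,11) ∈ E(G2) ✓
  (5,7) → (φ(5),φ(7)) = (7,8) ∈ E(G2) ✓
  (5,9) → (φ(5),φ(9)) = (5,8) ∈ E(G2) ✓
  (5,10) → (φ(5),φ(10)) = (0,8) ∈ E(G2) ✓
  (6,7) → (φ(6),φ(7)) = (1,7) ∈ E(G2) ✓
  (6,10) → (φ(6),φ(10)) = (0,1) ∈ E(G2) ✓
  (7,8) → (φ(7),φ(8)) = (7,10) ∈ E(G2) ✓
  (7,10) → (φ(7),φ(10)) = (0,7) ∈ E(G2) ✓
  (7,11) → (φ(7),φ(11)) = (7,11) ∈ E(G2) ✓
  (8,10) → (φ(8),φ(10)) = (0,10) ∈ E(G2) ✓
  (10,11) → (φ(10),φ(11)) = (0,11) ∈ E(G2) ✓
All 33 edges of G1 map to edges of G2, and |E(G1)| = |E(G2)| = 33, so φ is a bijection on edges as well as vertices. Hence G1 ≅ G2.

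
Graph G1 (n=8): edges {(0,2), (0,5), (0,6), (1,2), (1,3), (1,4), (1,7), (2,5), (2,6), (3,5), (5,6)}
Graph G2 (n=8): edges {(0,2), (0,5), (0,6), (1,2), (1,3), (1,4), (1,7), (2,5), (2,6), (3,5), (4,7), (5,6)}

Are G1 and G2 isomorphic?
No, not isomorphic

The graphs are NOT isomorphic.

Counting edges: G1 has 11 edge(s); G2 has 12 edge(s).
Edge count is an isomorphism invariant (a bijection on vertices induces a bijection on edges), so differing edge counts rule out isomorphism.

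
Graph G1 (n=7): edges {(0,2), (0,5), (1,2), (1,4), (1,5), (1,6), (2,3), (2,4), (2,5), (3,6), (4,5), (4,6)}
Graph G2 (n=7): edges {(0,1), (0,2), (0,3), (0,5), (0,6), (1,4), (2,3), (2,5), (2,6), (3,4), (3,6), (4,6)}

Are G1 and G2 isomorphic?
Yes, isomorphic

The graphs are isomorphic.
One valid mapping φ: V(G1) → V(G2): 0→5, 1→6, 2→0, 3→1, 4→3, 5→2, 6→4

Verify φ preserves adjacency — for each edge of G1, its image is an edge of G2:
  (0,2) → (φ(0),φ(2)) = (0,5) ∈ E(G2) ✓
  (0,5) → (φ(0),φ(5)) = (2,5) ∈ E(G2) ✓
  (1,2) → (φ(1),φ(2)) = (0,6) ∈ E(G2) ✓
  (1,4) → (φ(1),φ(4)) = (3,6) ∈ E(G2) ✓
  (1,5) → (φ(1),φ(5)) = (2,6) ∈ E(G2) ✓
  (1,6) → (φ(1),φ(6)) = (4,6) ∈ E(G2) ✓
  (2,3) → (φ(2),φ(3)) = (0,1) ∈ E(G2) ✓
  (2,4) → (φ(2),φ(4)) = (0,3) ∈ E(G2) ✓
  (2,5) → (φ(2),φ(5)) = (0,2) ∈ E(G2) ✓
  (3,6) → (φ(3),φ(6)) = (1,4) ∈ E(G2) ✓
  (4,5) → (φ(4),φ(5)) = (2,3) ∈ E(G2) ✓
  (4,6) → (φ(4),φ(6)) = (3,4) ∈ E(G2) ✓
All 12 edges of G1 map to edges of G2, and |E(G1)| = |E(G2)| = 12, so φ is a bijection on edges as well as vertices. Hence G1 ≅ G2.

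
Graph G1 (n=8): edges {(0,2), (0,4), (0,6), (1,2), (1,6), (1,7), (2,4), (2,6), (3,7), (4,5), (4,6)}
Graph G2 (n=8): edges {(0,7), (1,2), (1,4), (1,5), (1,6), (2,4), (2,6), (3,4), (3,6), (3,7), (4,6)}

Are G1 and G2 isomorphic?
Yes, isomorphic

The graphs are isomorphic.
One valid mapping φ: V(G1) → V(G2): 0→2, 1→3, 2→4, 3→0, 4→1, 5→5, 6→6, 7→7

Verify φ preserves adjacency — for each edge of G1, its image is an edge of G2:
  (0,2) → (φ(0),φ(2)) = (2,4) ∈ E(G2) ✓
  (0,4) → (φ(0),φ(4)) = (1,2) ∈ E(G2) ✓
  (0,6) → (φ(0),φ(6)) = (2,6) ∈ E(G2) ✓
  (1,2) → (φ(1),φ(2)) = (3,4) ∈ E(G2) ✓
  (1,6) → (φ(1),φ(6)) = (3,6) ∈ E(G2) ✓
  (1,7) → (φ(1),φ(7)) = (3,7) ∈ E(G2) ✓
  (2,4) → (φ(2),φ(4)) = (1,4) ∈ E(G2) ✓
  (2,6) → (φ(2),φ(6)) = (4,6) ∈ E(G2) ✓
  (3,7) → (φ(3),φ(7)) = (0,7) ∈ E(G2) ✓
  (4,5) → (φ(4),φ(5)) = (1,5) ∈ E(G2) ✓
  (4,6) → (φ(4),φ(6)) = (1,6) ∈ E(G2) ✓
All 11 edges of G1 map to edges of G2, and |E(G1)| = |E(G2)| = 11, so φ is a bijection on edges as well as vertices. Hence G1 ≅ G2.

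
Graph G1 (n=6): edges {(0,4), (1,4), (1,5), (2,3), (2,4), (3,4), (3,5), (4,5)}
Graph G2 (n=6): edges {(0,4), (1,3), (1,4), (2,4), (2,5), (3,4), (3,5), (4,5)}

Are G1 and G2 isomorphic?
Yes, isomorphic

The graphs are isomorphic.
One valid mapping φ: V(G1) → V(G2): 0→0, 1→2, 2→1, 3→3, 4→4, 5→5

Verify φ preserves adjacency — for each edge of G1, its image is an edge of G2:
  (0,4) → (φ(0),φ(4)) = (0,4) ∈ E(G2) ✓
  (1,4) → (φ(1),φ(4)) = (2,4) ∈ E(G2) ✓
  (1,5) → (φ(1),φ(5)) = (2,5) ∈ E(G2) ✓
  (2,3) → (φ(2),φ(3)) = (1,3) ∈ E(G2) ✓
  (2,4) → (φ(2),φ(4)) = (1,4) ∈ E(G2) ✓
  (3,4) → (φ(3),φ(4)) = (3,4) ∈ E(G2) ✓
  (3,5) → (φ(3),φ(5)) = (3,5) ∈ E(G2) ✓
  (4,5) → (φ(4),φ(5)) = (4,5) ∈ E(G2) ✓
All 8 edges of G1 map to edges of G2, and |E(G1)| = |E(G2)| = 8, so φ is a bijection on edges as well as vertices. Hence G1 ≅ G2.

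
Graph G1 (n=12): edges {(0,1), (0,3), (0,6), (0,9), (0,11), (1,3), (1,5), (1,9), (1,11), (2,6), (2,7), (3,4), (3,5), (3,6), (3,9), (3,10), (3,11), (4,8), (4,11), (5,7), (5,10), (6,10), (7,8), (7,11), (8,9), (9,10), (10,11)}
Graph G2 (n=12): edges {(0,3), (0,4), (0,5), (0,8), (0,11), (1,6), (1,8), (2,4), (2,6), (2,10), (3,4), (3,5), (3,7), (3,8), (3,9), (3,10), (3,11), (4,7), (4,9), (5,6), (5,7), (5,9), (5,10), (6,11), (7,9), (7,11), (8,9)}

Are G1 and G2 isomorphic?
Yes, isomorphic

The graphs are isomorphic.
One valid mapping φ: V(G1) → V(G2): 0→9, 1→7, 2→1, 3→3, 4→10, 5→11, 6→8, 7→6, 8→2, 9→4, 10→0, 11→5

Verify φ preserves adjacency — for each edge of G1, its image is an edge of G2:
  (0,1) → (φ(0),φ(1)) = (7,9) ∈ E(G2) ✓
  (0,3) → (φ(0),φ(3)) = (3,9) ∈ E(G2) ✓
  (0,6) → (φ(0),φ(6)) = (8,9) ∈ E(G2) ✓
  (0,9) → (φ(0),φ(9)) = (4,9) ∈ E(G2) ✓
  (0,11) → (φ(0),φ(11)) = (5,9) ∈ E(G2) ✓
  (1,3) → (φ(1),φ(3)) = (3,7) ∈ E(G2) ✓
  (1,5) → (φ(1),φ(5)) = (7,11) ∈ E(G2) ✓
  (1,9) → (φ(1),φ(9)) = (4,7) ∈ E(G2) ✓
  (1,11) → (φ(1),φ(11)) = (5,7) ∈ E(G2) ✓
  (2,6) → (φ(2),φ(6)) = (1,8) ∈ E(G2) ✓
  (2,7) → (φ(2),φ(7)) = (1,6) ∈ E(G2) ✓
  (3,4) → (φ(3),φ(4)) = (3,10) ∈ E(G2) ✓
  (3,5) → (φ(3),φ(5)) = (3,11) ∈ E(G2) ✓
  (3,6) → (φ(3),φ(6)) = (3,8) ∈ E(G2) ✓
  (3,9) → (φ(3),φ(9)) = (3,4) ∈ E(G2) ✓
  (3,10) → (φ(3),φ(10)) = (0,3) ∈ E(G2) ✓
  (3,11) → (φ(3),φ(11)) = (3,5) ∈ E(G2) ✓
  (4,8) → (φ(4),φ(8)) = (2,10) ∈ E(G2) ✓
  (4,11) → (φ(4),φ(11)) = (5,10) ∈ E(G2) ✓
  (5,7) → (φ(5),φ(7)) = (6,11) ∈ E(G2) ✓
  (5,10) → (φ(5),φ(10)) = (0,11) ∈ E(G2) ✓
  (6,10) → (φ(6),φ(10)) = (0,8) ∈ E(G2) ✓
  (7,8) → (φ(7),φ(8)) = (2,6) ∈ E(G2) ✓
  (7,11) → (φ(7),φ(11)) = (5,6) ∈ E(G2) ✓
  (8,9) → (φ(8),φ(9)) = (2,4) ∈ E(G2) ✓
  (9,10) → (φ(9),φ(10)) = (0,4) ∈ E(G2) ✓
  (10,11) → (φ(10),φ(11)) = (0,5) ∈ E(G2) ✓
All 27 edges of G1 map to edges of G2, and |E(G1)| = |E(G2)| = 27, so φ is a bijection on edges as well as vertices. Hence G1 ≅ G2.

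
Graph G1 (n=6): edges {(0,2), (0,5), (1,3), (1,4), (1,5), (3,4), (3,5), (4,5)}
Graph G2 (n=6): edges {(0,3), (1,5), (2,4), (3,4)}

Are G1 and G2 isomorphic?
No, not isomorphic

The graphs are NOT isomorphic.

Degrees in G1: deg(0)=2, deg(1)=3, deg(2)=1, deg(3)=3, deg(4)=3, deg(5)=4.
Sorted degree sequence of G1: [4, 3, 3, 3, 2, 1].
Degrees in G2: deg(0)=1, deg(1)=1, deg(2)=1, deg(3)=2, deg(4)=2, deg(5)=1.
Sorted degree sequence of G2: [2, 2, 1, 1, 1, 1].
The (sorted) degree sequence is an isomorphism invariant, so since G1 and G2 have different degree sequences they cannot be isomorphic.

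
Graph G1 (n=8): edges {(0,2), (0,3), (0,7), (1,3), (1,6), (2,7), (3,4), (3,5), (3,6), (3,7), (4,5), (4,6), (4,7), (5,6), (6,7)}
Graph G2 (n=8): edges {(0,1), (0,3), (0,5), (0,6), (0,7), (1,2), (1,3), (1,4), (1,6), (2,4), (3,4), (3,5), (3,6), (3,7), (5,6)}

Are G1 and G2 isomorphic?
Yes, isomorphic

The graphs are isomorphic.
One valid mapping φ: V(G1) → V(G2): 0→4, 1→7, 2→2, 3→3, 4→6, 5→5, 6→0, 7→1

Verify φ preserves adjacency — for each edge of G1, its image is an edge of G2:
  (0,2) → (φ(0),φ(2)) = (2,4) ∈ E(G2) ✓
  (0,3) → (φ(0),φ(3)) = (3,4) ∈ E(G2) ✓
  (0,7) → (φ(0),φ(7)) = (1,4) ∈ E(G2) ✓
  (1,3) → (φ(1),φ(3)) = (3,7) ∈ E(G2) ✓
  (1,6) → (φ(1),φ(6)) = (0,7) ∈ E(G2) ✓
  (2,7) → (φ(2),φ(7)) = (1,2) ∈ E(G2) ✓
  (3,4) → (φ(3),φ(4)) = (3,6) ∈ E(G2) ✓
  (3,5) → (φ(3),φ(5)) = (3,5) ∈ E(G2) ✓
  (3,6) → (φ(3),φ(6)) = (0,3) ∈ E(G2) ✓
  (3,7) → (φ(3),φ(7)) = (1,3) ∈ E(G2) ✓
  (4,5) → (φ(4),φ(5)) = (5,6) ∈ E(G2) ✓
  (4,6) → (φ(4),φ(6)) = (0,6) ∈ E(G2) ✓
  (4,7) → (φ(4),φ(7)) = (1,6) ∈ E(G2) ✓
  (5,6) → (φ(5),φ(6)) = (0,5) ∈ E(G2) ✓
  (6,7) → (φ(6),φ(7)) = (0,1) ∈ E(G2) ✓
All 15 edges of G1 map to edges of G2, and |E(G1)| = |E(G2)| = 15, so φ is a bijection on edges as well as vertices. Hence G1 ≅ G2.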